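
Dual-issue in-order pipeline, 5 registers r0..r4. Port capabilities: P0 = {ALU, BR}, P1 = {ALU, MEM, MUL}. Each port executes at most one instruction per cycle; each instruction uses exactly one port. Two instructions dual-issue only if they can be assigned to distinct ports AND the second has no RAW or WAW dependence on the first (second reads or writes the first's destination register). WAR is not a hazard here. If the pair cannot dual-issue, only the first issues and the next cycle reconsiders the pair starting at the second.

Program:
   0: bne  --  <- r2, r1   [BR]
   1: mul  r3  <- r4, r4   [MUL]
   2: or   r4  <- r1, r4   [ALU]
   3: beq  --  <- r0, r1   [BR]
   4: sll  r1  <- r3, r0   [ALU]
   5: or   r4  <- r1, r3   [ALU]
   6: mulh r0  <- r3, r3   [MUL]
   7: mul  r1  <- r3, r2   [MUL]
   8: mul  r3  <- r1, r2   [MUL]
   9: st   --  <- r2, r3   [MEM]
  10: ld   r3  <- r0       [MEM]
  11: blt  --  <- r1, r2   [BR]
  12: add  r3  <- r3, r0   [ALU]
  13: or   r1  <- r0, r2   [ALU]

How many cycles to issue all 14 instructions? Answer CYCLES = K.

0. bne.BR+mul.MUL @i0/i1  | 2-wide
1. or.ALU+beq.BR @i2/i3  | 2-wide
2. sll.ALU @i4  | RAW r1
3. or.ALU+mulh.MUL @i5/i6  | 2-wide
4. mul.MUL @i7  | no-port MUL/MUL
5. mul.MUL @i8  | no-port MUL/MEM
6. st.MEM @i9  | no-port MEM/MEM
7. ld.MEM+blt.BR @i10/i11  | 2-wide
8. add.ALU+or.ALU @i12/i13  | 2-wide

CYCLES = 9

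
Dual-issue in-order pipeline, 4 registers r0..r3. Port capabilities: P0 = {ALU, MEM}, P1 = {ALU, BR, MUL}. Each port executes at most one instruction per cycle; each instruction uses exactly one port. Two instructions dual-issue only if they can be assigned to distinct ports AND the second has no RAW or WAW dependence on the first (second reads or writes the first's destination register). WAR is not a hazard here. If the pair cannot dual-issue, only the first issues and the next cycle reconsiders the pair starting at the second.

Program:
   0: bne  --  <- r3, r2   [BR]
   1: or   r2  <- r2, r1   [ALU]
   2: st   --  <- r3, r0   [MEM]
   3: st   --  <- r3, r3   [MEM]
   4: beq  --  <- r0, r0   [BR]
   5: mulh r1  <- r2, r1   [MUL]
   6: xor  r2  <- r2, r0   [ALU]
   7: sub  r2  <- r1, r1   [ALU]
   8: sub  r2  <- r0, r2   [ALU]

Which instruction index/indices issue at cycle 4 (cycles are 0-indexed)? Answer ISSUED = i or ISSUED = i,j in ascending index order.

ISSUED = 7

[0] i0,i1  bne.BR+or.ALU  -- pair
[1] i2  st.MEM  -- no-port MEM/MEM
[2] i3,i4  st.MEM+beq.BR  -- pair
[3] i5,i6  mulh.MUL+xor.ALU  -- pair
[4] i7  sub.ALU  -- RAW+WAW r2
[5] i8  sub.ALU  -- tail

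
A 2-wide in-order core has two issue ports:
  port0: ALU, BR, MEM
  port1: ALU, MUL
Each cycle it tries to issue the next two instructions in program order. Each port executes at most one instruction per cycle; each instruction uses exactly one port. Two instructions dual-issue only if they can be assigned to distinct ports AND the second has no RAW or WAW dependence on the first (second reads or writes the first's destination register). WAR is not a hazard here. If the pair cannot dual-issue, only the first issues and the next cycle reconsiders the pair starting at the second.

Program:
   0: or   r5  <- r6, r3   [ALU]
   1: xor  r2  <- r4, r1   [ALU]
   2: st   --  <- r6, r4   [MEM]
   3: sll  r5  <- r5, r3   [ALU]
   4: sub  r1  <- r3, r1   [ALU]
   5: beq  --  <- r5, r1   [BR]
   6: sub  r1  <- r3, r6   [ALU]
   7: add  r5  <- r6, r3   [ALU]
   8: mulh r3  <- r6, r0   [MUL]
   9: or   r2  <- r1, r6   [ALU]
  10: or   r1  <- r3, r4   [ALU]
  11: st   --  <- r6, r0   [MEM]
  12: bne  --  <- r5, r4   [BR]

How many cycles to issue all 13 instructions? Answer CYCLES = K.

CYCLES = 8

  cy0 -> i0&i1 (or+xor) pair
  cy1 -> i2&i3 (st+sll) pair
  cy2 -> i4 (sub) RAW r1
  cy3 -> i5&i6 (beq+sub) pair
  cy4 -> i7&i8 (add+mulh) pair
  cy5 -> i9&i10 (or+or) pair
  cy6 -> i11 (st) no-port MEM/BR
  cy7 -> i12 (bne) tail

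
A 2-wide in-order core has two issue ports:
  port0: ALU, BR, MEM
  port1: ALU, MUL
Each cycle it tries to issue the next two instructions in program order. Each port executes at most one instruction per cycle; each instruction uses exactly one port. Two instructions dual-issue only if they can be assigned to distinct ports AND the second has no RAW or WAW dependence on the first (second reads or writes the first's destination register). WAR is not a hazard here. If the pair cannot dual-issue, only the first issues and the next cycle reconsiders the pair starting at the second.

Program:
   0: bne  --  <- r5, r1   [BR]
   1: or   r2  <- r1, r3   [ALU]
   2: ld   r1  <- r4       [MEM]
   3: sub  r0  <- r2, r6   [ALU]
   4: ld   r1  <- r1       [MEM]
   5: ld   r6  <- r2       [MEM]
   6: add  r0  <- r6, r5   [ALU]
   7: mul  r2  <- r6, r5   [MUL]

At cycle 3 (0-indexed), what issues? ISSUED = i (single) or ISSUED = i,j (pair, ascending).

ISSUED = 5

c0: i0&i1 bne;or  pair
c1: i2&i3 ld;sub  pair
c2: i4 ld  no-port MEM/MEM
c3: i5 ld  RAW r6
c4: i6&i7 add;mul  pair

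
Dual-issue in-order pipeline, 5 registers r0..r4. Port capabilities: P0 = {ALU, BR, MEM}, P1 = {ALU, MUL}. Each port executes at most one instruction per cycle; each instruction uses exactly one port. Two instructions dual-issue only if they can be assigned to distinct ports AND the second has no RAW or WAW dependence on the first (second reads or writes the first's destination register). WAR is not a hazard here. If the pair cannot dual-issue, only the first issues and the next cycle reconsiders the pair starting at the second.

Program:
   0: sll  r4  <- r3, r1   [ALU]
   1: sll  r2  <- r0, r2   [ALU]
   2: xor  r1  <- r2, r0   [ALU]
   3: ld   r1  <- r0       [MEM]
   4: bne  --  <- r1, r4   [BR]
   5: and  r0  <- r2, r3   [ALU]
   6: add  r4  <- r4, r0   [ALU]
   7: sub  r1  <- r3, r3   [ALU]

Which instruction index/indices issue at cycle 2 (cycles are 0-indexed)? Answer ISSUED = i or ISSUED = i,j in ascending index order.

ISSUED = 3

#0 head=0: sll.ALU/sll.ALU i0&i1 dual
#1 head=2: xor.ALU i2 WAW r1
#2 head=3: ld.MEM i3 no-port MEM/BR
#3 head=4: bne.BR/and.ALU i4&i5 dual
#4 head=6: add.ALU/sub.ALU i6&i7 dual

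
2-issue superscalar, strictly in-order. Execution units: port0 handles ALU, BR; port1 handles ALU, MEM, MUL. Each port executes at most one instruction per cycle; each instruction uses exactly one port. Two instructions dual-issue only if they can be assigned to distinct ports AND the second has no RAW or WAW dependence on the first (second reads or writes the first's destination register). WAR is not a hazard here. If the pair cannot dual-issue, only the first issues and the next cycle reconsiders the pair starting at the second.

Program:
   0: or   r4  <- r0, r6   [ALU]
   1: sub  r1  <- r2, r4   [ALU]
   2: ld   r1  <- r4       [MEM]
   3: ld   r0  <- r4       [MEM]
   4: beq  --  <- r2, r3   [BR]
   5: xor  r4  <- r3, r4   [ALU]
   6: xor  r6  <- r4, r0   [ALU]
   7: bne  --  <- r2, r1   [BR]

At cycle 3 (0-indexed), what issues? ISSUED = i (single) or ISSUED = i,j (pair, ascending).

ISSUED = 3,4

0. or.ALU @i0  | RAW r4
1. sub.ALU @i1  | WAW r1
2. ld.MEM @i2  | no-port MEM/MEM
3. ld.MEM beq.BR @i3&i4  | pair
4. xor.ALU @i5  | RAW r4
5. xor.ALU bne.BR @i6&i7  | pair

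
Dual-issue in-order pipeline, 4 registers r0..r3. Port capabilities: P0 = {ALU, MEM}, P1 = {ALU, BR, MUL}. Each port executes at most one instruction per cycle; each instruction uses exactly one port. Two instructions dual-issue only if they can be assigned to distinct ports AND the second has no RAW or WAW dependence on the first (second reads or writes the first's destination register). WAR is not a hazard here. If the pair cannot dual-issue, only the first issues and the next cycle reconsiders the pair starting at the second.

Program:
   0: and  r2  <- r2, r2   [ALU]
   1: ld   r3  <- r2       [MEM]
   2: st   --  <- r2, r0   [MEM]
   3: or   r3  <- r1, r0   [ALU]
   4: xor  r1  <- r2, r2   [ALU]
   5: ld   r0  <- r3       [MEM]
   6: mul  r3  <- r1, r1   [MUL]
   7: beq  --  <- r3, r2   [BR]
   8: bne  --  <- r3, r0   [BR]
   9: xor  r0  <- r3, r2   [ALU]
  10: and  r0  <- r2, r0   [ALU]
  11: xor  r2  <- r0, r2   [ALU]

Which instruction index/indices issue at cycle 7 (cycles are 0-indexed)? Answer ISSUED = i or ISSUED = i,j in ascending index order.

ISSUED = 10

t=0 i0:and ; RAW r2
t=1 i1:ld ; no-port MEM/MEM
t=2 i2/i3:st or ; 2-wide
t=3 i4/i5:xor ld ; 2-wide
t=4 i6:mul ; no-port MUL/BR
t=5 i7:beq ; no-port BR/BR
t=6 i8/i9:bne xor ; 2-wide
t=7 i10:and ; RAW r0
t=8 i11:xor ; tail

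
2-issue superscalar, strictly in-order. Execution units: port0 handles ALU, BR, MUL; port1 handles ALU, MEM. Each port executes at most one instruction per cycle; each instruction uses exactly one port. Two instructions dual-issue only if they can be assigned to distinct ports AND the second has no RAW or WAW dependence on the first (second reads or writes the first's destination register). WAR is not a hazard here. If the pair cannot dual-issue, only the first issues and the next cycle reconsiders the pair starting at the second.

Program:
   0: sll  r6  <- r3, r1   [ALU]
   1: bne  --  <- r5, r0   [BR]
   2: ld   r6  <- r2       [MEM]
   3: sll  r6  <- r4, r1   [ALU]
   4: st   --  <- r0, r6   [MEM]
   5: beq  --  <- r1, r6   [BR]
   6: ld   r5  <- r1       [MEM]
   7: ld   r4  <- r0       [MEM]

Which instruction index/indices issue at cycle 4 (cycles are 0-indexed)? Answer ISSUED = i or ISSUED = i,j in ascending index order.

#0 head=0: sll.ALU bne.BR i0+i1 pair
#1 head=2: ld.MEM i2 WAW r6
#2 head=3: sll.ALU i3 RAW r6
#3 head=4: st.MEM beq.BR i4+i5 pair
#4 head=6: ld.MEM i6 no-port MEM/MEM
#5 head=7: ld.MEM i7 tail

ISSUED = 6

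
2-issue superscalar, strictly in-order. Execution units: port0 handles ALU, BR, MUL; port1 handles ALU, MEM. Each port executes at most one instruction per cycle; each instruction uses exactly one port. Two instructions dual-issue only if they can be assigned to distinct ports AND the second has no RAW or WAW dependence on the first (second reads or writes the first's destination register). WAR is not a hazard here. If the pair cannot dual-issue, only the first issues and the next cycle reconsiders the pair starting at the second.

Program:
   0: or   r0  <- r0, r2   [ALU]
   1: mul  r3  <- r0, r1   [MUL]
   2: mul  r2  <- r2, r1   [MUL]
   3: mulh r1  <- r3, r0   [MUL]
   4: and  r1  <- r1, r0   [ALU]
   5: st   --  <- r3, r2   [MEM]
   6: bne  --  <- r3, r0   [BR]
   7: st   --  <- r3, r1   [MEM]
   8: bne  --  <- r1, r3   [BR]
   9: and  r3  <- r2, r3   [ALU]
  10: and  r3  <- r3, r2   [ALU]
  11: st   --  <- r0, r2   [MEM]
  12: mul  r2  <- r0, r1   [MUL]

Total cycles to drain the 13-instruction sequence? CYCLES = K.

[0] i0  or  -- RAW r0
[1] i1  mul  -- no-port MUL/MUL
[2] i2  mul  -- no-port MUL/MUL
[3] i3  mulh  -- RAW+WAW r1
[4] i4&i5  and+st  -- dual
[5] i6&i7  bne+st  -- dual
[6] i8&i9  bne+and  -- dual
[7] i10&i11  and+st  -- dual
[8] i12  mul  -- tail

CYCLES = 9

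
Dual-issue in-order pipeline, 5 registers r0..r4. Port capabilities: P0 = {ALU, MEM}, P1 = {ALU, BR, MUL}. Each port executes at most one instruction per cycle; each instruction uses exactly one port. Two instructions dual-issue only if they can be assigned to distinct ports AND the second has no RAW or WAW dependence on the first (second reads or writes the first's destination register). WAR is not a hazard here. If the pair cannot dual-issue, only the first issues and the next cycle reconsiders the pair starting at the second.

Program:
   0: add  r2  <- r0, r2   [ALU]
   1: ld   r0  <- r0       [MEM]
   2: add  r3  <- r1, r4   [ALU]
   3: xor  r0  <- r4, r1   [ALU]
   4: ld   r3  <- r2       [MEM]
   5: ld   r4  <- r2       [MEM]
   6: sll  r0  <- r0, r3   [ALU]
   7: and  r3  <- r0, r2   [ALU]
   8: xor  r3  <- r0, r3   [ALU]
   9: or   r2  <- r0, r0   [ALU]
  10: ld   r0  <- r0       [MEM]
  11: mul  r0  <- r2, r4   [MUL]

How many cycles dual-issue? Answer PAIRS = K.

PAIRS = 4

  cy0 -> i0,i1 (add/ld) dual
  cy1 -> i2,i3 (add/xor) dual
  cy2 -> i4 (ld) no-port MEM/MEM
  cy3 -> i5,i6 (ld/sll) dual
  cy4 -> i7 (and) RAW+WAW r3
  cy5 -> i8,i9 (xor/or) dual
  cy6 -> i10 (ld) WAW r0
  cy7 -> i11 (mul) tail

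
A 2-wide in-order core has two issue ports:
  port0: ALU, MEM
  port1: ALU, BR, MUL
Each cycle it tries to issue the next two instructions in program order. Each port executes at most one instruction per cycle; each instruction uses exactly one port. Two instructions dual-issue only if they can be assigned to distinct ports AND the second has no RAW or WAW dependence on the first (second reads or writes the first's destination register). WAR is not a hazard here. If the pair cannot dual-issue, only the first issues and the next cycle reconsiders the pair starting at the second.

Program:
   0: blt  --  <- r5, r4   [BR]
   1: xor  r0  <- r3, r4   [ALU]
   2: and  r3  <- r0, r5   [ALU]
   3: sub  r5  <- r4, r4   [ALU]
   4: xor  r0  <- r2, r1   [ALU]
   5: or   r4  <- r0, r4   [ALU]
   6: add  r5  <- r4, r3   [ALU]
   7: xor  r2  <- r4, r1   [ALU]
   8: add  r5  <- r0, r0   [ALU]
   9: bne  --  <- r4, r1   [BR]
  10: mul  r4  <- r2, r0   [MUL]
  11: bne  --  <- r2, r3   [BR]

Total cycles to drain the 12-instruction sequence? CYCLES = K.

CYCLES = 8

#0 head=0: blt;xor i0+i1 pair
#1 head=2: and;sub i2+i3 pair
#2 head=4: xor i4 RAW r0
#3 head=5: or i5 RAW r4
#4 head=6: add;xor i6+i7 pair
#5 head=8: add;bne i8+i9 pair
#6 head=10: mul i10 no-port MUL/BR
#7 head=11: bne i11 tail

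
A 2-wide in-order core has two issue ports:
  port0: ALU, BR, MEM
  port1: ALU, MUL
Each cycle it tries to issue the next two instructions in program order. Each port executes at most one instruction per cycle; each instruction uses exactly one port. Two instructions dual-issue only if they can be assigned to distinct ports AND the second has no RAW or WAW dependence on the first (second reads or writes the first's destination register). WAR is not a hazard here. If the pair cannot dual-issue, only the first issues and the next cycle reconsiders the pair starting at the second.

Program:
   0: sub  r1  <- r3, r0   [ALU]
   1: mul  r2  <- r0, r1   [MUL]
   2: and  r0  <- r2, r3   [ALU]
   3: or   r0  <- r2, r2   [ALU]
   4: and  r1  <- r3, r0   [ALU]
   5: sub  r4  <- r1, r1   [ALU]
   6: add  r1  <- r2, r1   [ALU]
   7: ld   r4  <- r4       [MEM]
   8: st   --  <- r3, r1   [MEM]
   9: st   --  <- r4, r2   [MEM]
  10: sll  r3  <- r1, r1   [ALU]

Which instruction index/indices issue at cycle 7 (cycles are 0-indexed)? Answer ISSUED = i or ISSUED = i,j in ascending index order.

[0] i0  sub  -- RAW r1
[1] i1  mul  -- RAW r2
[2] i2  and  -- WAW r0
[3] i3  or  -- RAW r0
[4] i4  and  -- RAW r1
[5] i5+i6  sub+add  -- dual
[6] i7  ld  -- no-port MEM/MEM
[7] i8  st  -- no-port MEM/MEM
[8] i9+i10  st+sll  -- dual

ISSUED = 8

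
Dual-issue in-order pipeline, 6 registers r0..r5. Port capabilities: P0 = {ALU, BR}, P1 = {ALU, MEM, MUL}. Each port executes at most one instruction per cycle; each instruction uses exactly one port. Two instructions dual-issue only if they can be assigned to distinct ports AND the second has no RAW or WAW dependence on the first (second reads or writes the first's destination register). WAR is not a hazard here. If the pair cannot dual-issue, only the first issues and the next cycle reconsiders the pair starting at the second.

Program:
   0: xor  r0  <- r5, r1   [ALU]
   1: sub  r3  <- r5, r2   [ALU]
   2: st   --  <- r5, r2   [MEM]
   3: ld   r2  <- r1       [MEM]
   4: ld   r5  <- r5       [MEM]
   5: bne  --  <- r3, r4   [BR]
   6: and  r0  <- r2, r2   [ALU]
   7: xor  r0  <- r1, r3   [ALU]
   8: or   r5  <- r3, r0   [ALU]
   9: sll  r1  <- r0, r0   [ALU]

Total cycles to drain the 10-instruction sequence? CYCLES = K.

CYCLES = 7

t=0 i0,i1:xor/sub ; dual
t=1 i2:st ; no-port MEM/MEM
t=2 i3:ld ; no-port MEM/MEM
t=3 i4,i5:ld/bne ; dual
t=4 i6:and ; WAW r0
t=5 i7:xor ; RAW r0
t=6 i8,i9:or/sll ; dual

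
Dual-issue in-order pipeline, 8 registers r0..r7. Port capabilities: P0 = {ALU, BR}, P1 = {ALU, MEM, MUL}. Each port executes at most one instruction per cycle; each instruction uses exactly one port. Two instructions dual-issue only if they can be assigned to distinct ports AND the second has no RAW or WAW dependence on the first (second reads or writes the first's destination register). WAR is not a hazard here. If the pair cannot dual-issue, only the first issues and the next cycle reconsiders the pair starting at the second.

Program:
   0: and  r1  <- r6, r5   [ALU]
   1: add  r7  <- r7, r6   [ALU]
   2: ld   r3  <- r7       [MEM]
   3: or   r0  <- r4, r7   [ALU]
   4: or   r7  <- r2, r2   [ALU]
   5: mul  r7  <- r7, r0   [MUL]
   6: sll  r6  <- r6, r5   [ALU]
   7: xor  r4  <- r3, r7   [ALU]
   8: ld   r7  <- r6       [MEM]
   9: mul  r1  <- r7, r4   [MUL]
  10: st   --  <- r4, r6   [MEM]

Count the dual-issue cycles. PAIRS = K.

PAIRS = 4

t=0 i0+i1:and;add ; pair
t=1 i2+i3:ld;or ; pair
t=2 i4:or ; RAW+WAW r7
t=3 i5+i6:mul;sll ; pair
t=4 i7+i8:xor;ld ; pair
t=5 i9:mul ; no-port MUL/MEM
t=6 i10:st ; tail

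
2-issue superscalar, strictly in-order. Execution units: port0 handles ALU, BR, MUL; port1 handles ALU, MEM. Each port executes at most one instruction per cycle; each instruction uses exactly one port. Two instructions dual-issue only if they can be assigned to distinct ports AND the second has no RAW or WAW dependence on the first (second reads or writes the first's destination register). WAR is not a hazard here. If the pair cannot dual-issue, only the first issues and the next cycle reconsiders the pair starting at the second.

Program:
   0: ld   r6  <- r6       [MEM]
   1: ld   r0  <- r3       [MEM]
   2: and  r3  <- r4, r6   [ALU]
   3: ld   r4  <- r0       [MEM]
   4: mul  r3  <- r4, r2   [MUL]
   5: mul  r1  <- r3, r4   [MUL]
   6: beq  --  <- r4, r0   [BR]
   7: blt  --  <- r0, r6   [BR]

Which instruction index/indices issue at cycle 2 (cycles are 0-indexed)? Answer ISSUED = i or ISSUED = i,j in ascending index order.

ISSUED = 3

0. ld.MEM @i0  | no-port MEM/MEM
1. ld.MEM and.ALU @i1,i2  | dual
2. ld.MEM @i3  | RAW r4
3. mul.MUL @i4  | no-port MUL/MUL
4. mul.MUL @i5  | no-port MUL/BR
5. beq.BR @i6  | no-port BR/BR
6. blt.BR @i7  | tail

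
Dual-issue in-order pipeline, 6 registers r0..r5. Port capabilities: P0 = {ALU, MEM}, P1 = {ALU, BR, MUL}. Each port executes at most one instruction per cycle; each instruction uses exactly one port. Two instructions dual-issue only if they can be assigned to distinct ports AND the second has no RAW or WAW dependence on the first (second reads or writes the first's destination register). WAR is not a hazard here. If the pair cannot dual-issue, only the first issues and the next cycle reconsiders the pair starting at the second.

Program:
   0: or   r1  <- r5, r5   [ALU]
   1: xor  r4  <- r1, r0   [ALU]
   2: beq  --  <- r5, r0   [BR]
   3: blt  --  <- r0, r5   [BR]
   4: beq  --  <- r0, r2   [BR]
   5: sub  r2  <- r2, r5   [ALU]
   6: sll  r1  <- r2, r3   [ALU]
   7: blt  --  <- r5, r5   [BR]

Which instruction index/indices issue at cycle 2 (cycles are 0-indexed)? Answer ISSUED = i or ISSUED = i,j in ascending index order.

c0: i0 or.ALU  RAW r1
c1: i1&i2 xor.ALU;beq.BR  2-wide
c2: i3 blt.BR  no-port BR/BR
c3: i4&i5 beq.BR;sub.ALU  2-wide
c4: i6&i7 sll.ALU;blt.BR  2-wide

ISSUED = 3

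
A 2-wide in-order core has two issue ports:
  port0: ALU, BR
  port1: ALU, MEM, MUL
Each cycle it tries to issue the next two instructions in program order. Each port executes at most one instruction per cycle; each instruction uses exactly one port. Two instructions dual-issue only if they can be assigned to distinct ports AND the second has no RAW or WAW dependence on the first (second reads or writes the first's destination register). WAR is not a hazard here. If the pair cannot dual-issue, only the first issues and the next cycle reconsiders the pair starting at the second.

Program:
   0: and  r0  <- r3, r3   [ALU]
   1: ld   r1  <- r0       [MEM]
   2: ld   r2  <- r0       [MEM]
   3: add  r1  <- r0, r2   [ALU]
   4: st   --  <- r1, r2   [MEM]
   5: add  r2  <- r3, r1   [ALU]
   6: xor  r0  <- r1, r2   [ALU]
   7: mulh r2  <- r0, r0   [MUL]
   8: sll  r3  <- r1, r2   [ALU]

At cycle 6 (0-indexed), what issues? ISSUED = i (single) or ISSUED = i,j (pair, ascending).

0. and @i0  | RAW r0
1. ld @i1  | no-port MEM/MEM
2. ld @i2  | RAW r2
3. add @i3  | RAW r1
4. st add @i4&i5  | 2-wide
5. xor @i6  | RAW r0
6. mulh @i7  | RAW r2
7. sll @i8  | tail

ISSUED = 7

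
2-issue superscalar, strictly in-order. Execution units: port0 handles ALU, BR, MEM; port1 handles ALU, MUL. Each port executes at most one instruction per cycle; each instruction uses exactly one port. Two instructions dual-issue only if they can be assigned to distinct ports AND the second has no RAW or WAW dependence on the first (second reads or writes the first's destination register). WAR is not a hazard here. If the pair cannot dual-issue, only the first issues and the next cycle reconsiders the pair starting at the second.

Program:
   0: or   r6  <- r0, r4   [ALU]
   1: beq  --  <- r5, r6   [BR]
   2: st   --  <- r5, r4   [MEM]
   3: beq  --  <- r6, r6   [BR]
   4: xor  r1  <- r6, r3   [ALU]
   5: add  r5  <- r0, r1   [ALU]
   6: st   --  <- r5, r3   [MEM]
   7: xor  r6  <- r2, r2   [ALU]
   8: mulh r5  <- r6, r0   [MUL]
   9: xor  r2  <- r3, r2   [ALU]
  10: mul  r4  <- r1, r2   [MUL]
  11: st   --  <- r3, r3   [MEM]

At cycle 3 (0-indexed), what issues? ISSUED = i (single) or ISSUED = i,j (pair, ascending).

[0] i0  or  -- RAW r6
[1] i1  beq  -- no-port BR/MEM
[2] i2  st  -- no-port MEM/BR
[3] i3,i4  beq/xor  -- pair
[4] i5  add  -- RAW r5
[5] i6,i7  st/xor  -- pair
[6] i8,i9  mulh/xor  -- pair
[7] i10,i11  mul/st  -- pair

ISSUED = 3,4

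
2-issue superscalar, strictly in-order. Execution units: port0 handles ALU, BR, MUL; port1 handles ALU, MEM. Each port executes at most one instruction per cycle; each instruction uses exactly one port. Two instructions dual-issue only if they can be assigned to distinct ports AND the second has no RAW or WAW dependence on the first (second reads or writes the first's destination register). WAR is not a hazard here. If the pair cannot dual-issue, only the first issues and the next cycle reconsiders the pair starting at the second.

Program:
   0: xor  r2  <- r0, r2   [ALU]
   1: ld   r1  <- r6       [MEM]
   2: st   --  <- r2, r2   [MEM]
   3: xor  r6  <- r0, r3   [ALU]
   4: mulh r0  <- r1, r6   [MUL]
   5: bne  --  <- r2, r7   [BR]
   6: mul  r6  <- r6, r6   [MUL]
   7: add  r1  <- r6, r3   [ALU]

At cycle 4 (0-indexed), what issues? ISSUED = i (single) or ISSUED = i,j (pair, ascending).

ISSUED = 6

  cy0 -> i0+i1 (xor.ALU+ld.MEM) dual
  cy1 -> i2+i3 (st.MEM+xor.ALU) dual
  cy2 -> i4 (mulh.MUL) no-port MUL/BR
  cy3 -> i5 (bne.BR) no-port BR/MUL
  cy4 -> i6 (mul.MUL) RAW r6
  cy5 -> i7 (add.ALU) tail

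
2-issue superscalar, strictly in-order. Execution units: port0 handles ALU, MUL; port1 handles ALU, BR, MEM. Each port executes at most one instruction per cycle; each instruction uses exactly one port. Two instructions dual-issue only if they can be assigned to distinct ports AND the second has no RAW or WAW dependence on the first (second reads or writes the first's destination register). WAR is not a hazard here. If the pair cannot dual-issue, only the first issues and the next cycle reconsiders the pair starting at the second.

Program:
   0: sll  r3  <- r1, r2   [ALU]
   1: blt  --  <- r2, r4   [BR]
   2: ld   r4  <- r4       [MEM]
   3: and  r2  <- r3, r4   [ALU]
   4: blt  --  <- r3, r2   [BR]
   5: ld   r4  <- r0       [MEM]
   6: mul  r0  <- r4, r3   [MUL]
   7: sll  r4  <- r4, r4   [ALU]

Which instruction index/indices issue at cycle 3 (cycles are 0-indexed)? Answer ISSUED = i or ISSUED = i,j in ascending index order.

[0] i0,i1  sll+blt  -- dual
[1] i2  ld  -- RAW r4
[2] i3  and  -- RAW r2
[3] i4  blt  -- no-port BR/MEM
[4] i5  ld  -- RAW r4
[5] i6,i7  mul+sll  -- dual

ISSUED = 4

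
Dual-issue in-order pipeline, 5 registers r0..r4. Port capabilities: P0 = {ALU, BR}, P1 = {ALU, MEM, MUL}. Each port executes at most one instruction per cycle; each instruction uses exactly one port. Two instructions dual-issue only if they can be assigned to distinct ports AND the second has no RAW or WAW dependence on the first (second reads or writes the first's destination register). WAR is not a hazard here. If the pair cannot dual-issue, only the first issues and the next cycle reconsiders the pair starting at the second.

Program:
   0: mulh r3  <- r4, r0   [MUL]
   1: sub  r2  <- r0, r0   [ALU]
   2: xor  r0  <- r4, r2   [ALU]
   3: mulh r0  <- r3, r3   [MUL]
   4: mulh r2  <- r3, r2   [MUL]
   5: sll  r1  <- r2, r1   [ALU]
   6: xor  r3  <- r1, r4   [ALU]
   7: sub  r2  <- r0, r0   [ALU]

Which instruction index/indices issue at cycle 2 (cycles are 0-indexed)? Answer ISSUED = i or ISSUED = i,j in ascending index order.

ISSUED = 3

#0 head=0: mulh.MUL sub.ALU i0+i1 2-wide
#1 head=2: xor.ALU i2 WAW r0
#2 head=3: mulh.MUL i3 no-port MUL/MUL
#3 head=4: mulh.MUL i4 RAW r2
#4 head=5: sll.ALU i5 RAW r1
#5 head=6: xor.ALU sub.ALU i6+i7 2-wide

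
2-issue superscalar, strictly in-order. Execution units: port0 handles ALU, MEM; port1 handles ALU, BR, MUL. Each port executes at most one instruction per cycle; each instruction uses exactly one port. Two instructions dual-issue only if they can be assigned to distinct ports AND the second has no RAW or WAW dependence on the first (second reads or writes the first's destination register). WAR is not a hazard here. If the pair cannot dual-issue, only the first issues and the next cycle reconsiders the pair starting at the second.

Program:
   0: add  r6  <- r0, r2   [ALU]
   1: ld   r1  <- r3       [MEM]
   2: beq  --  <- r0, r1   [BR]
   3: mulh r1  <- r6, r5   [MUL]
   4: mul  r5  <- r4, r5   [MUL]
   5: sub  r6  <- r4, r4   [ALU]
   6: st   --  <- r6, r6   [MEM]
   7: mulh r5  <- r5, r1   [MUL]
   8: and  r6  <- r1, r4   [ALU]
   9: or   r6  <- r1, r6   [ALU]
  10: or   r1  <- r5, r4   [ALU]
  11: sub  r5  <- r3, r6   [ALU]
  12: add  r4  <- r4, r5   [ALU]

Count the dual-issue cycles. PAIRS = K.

PAIRS = 4

t=0 i0+i1:add.ALU;ld.MEM ; 2-wide
t=1 i2:beq.BR ; no-port BR/MUL
t=2 i3:mulh.MUL ; no-port MUL/MUL
t=3 i4+i5:mul.MUL;sub.ALU ; 2-wide
t=4 i6+i7:st.MEM;mulh.MUL ; 2-wide
t=5 i8:and.ALU ; RAW+WAW r6
t=6 i9+i10:or.ALU;or.ALU ; 2-wide
t=7 i11:sub.ALU ; RAW r5
t=8 i12:add.ALU ; tail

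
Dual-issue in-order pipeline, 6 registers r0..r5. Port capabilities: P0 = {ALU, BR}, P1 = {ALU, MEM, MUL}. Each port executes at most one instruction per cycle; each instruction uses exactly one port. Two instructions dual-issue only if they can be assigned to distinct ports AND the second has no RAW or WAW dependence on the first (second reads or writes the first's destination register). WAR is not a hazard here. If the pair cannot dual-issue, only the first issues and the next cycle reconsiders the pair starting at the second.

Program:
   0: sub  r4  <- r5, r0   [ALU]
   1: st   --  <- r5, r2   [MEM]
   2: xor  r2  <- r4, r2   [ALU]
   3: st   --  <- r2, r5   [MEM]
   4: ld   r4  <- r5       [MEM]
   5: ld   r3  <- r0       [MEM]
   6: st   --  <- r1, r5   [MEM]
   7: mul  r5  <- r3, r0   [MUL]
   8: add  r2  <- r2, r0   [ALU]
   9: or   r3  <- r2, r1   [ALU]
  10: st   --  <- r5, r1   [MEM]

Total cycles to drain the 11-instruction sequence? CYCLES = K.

CYCLES = 8

[0] i0+i1  sub.ALU/st.MEM  -- pair
[1] i2  xor.ALU  -- RAW r2
[2] i3  st.MEM  -- no-port MEM/MEM
[3] i4  ld.MEM  -- no-port MEM/MEM
[4] i5  ld.MEM  -- no-port MEM/MEM
[5] i6  st.MEM  -- no-port MEM/MUL
[6] i7+i8  mul.MUL/add.ALU  -- pair
[7] i9+i10  or.ALU/st.MEM  -- pair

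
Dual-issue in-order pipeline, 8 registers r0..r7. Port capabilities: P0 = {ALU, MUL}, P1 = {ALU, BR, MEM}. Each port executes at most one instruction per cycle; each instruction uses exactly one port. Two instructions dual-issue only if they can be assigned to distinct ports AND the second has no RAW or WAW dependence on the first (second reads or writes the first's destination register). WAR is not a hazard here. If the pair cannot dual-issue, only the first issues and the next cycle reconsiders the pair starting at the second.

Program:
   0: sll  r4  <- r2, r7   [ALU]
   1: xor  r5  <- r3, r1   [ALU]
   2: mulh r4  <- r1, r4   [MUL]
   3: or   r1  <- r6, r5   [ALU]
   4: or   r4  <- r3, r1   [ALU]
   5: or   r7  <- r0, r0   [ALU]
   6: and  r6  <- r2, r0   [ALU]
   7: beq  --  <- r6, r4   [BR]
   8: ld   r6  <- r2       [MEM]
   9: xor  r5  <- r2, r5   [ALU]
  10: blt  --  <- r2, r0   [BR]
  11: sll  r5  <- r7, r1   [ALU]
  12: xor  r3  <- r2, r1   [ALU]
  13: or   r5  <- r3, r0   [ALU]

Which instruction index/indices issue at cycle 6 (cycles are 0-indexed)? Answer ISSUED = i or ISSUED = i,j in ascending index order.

  cy0 -> i0,i1 (sll+xor) 2-wide
  cy1 -> i2,i3 (mulh+or) 2-wide
  cy2 -> i4,i5 (or+or) 2-wide
  cy3 -> i6 (and) RAW r6
  cy4 -> i7 (beq) no-port BR/MEM
  cy5 -> i8,i9 (ld+xor) 2-wide
  cy6 -> i10,i11 (blt+sll) 2-wide
  cy7 -> i12 (xor) RAW r3
  cy8 -> i13 (or) tail

ISSUED = 10,11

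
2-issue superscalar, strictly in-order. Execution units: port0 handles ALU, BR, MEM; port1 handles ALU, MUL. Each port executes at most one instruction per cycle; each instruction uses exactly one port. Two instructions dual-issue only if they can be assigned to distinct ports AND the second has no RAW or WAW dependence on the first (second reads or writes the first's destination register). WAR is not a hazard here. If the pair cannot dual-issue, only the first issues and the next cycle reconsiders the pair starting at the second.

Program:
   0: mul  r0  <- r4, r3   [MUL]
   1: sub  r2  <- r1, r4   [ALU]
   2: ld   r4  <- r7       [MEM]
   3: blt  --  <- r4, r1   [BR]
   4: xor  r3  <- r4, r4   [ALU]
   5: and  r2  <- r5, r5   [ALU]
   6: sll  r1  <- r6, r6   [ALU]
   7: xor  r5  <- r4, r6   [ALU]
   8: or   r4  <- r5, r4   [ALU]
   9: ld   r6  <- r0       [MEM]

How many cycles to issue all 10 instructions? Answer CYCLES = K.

  cy0 -> i0+i1 (mul/sub) pair
  cy1 -> i2 (ld) no-port MEM/BR
  cy2 -> i3+i4 (blt/xor) pair
  cy3 -> i5+i6 (and/sll) pair
  cy4 -> i7 (xor) RAW r5
  cy5 -> i8+i9 (or/ld) pair

CYCLES = 6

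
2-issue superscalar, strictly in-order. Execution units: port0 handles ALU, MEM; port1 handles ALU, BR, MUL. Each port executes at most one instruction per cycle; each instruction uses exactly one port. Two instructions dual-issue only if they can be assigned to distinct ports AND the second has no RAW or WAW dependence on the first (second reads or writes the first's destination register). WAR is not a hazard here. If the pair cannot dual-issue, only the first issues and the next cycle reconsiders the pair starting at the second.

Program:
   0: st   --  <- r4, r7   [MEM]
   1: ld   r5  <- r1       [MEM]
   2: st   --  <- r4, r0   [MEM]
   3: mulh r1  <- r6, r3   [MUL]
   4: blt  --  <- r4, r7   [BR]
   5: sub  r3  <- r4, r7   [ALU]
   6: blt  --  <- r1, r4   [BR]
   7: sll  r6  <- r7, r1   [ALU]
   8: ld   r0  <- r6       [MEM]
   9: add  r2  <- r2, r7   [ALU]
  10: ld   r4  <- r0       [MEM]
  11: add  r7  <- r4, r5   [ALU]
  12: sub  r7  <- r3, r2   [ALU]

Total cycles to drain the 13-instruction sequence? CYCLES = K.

CYCLES = 9

[0] i0  st.MEM  -- no-port MEM/MEM
[1] i1  ld.MEM  -- no-port MEM/MEM
[2] i2,i3  st.MEM;mulh.MUL  -- 2-wide
[3] i4,i5  blt.BR;sub.ALU  -- 2-wide
[4] i6,i7  blt.BR;sll.ALU  -- 2-wide
[5] i8,i9  ld.MEM;add.ALU  -- 2-wide
[6] i10  ld.MEM  -- RAW r4
[7] i11  add.ALU  -- WAW r7
[8] i12  sub.ALU  -- tail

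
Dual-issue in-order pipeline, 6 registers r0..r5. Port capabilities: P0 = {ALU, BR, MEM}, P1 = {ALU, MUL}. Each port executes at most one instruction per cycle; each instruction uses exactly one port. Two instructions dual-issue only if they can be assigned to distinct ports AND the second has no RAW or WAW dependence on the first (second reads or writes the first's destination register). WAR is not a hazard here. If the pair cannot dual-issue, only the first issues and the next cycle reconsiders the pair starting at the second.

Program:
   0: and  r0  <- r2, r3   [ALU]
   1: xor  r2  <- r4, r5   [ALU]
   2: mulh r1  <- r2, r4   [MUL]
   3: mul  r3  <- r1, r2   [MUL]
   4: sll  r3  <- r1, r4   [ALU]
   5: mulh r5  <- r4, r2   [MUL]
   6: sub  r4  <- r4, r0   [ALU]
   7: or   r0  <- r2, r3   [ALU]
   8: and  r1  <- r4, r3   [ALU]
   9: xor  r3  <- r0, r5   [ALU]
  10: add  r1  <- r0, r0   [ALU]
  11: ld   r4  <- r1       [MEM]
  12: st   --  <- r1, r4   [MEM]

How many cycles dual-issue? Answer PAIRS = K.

t=0 i0,i1:and.ALU xor.ALU ; dual
t=1 i2:mulh.MUL ; no-port MUL/MUL
t=2 i3:mul.MUL ; WAW r3
t=3 i4,i5:sll.ALU mulh.MUL ; dual
t=4 i6,i7:sub.ALU or.ALU ; dual
t=5 i8,i9:and.ALU xor.ALU ; dual
t=6 i10:add.ALU ; RAW r1
t=7 i11:ld.MEM ; no-port MEM/MEM
t=8 i12:st.MEM ; tail

PAIRS = 4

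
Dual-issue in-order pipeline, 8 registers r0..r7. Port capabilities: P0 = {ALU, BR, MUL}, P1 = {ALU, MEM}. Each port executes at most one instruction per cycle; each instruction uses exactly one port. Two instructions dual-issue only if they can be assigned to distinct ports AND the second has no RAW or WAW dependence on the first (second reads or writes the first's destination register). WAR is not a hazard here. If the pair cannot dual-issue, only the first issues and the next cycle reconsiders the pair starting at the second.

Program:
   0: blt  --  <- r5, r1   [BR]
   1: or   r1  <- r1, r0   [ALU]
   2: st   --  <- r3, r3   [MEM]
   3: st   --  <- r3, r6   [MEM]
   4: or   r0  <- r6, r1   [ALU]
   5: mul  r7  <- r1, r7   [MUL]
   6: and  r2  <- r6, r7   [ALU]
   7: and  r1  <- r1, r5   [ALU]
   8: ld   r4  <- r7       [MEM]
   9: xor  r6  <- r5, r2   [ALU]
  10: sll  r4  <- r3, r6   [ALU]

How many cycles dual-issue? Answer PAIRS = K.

PAIRS = 4

t=0 i0+i1:blt;or ; dual
t=1 i2:st ; no-port MEM/MEM
t=2 i3+i4:st;or ; dual
t=3 i5:mul ; RAW r7
t=4 i6+i7:and;and ; dual
t=5 i8+i9:ld;xor ; dual
t=6 i10:sll ; tail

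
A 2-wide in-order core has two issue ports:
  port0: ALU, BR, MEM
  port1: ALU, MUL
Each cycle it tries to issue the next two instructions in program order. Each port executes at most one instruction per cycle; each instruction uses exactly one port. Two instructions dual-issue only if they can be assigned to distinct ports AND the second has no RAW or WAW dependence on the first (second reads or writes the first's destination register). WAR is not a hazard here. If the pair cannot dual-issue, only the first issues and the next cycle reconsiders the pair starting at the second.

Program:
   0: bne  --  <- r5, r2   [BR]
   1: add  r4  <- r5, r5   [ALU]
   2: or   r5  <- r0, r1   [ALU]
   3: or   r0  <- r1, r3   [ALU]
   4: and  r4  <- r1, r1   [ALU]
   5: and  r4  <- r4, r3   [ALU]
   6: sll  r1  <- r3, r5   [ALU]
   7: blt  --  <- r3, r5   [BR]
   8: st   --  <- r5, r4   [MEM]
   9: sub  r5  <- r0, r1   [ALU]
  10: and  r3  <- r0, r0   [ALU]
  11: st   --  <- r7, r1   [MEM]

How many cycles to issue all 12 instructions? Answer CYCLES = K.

c0: i0&i1 bne/add  dual
c1: i2&i3 or/or  dual
c2: i4 and  RAW+WAW r4
c3: i5&i6 and/sll  dual
c4: i7 blt  no-port BR/MEM
c5: i8&i9 st/sub  dual
c6: i10&i11 and/st  dual

CYCLES = 7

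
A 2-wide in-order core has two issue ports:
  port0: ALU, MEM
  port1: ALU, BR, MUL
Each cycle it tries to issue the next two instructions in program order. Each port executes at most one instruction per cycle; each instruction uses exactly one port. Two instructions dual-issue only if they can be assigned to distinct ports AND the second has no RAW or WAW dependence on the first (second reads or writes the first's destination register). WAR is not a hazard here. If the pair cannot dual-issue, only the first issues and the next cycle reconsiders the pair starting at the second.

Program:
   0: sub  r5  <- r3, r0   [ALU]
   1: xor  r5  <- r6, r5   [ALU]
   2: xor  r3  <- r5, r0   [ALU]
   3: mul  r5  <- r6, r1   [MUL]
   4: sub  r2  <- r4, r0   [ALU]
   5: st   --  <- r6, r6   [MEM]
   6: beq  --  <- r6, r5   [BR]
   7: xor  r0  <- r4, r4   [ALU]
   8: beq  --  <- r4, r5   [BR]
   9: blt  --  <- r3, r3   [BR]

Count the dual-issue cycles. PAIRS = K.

c0: i0 sub.ALU  RAW+WAW r5
c1: i1 xor.ALU  RAW r5
c2: i2/i3 xor.ALU/mul.MUL  dual
c3: i4/i5 sub.ALU/st.MEM  dual
c4: i6/i7 beq.BR/xor.ALU  dual
c5: i8 beq.BR  no-port BR/BR
c6: i9 blt.BR  tail

PAIRS = 3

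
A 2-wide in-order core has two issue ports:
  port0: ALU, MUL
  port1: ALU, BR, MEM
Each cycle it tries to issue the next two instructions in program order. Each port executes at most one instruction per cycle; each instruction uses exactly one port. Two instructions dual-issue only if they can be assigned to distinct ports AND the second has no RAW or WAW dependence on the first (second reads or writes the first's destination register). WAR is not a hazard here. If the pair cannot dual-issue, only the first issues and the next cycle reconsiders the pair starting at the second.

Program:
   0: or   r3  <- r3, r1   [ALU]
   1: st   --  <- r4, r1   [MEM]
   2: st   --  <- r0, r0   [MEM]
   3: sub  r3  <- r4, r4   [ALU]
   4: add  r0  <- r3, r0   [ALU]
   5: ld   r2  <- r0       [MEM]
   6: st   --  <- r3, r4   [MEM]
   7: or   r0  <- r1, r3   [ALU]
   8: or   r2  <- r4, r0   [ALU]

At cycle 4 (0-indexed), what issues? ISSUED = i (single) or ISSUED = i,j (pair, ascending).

c0: i0,i1 or.ALU/st.MEM  pair
c1: i2,i3 st.MEM/sub.ALU  pair
c2: i4 add.ALU  RAW r0
c3: i5 ld.MEM  no-port MEM/MEM
c4: i6,i7 st.MEM/or.ALU  pair
c5: i8 or.ALU  tail

ISSUED = 6,7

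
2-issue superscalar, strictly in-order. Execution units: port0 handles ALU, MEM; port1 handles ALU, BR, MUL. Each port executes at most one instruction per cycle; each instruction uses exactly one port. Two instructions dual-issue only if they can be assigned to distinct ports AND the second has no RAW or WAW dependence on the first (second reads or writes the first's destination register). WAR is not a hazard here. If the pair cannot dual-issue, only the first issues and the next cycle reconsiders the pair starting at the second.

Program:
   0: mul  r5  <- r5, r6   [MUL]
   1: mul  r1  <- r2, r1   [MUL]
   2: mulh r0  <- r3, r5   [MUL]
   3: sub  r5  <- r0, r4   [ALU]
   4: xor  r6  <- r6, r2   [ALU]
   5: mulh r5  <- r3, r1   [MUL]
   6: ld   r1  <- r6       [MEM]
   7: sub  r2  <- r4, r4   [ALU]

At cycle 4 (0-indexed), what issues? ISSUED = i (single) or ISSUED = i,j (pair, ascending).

  cy0 -> i0 (mul.MUL) no-port MUL/MUL
  cy1 -> i1 (mul.MUL) no-port MUL/MUL
  cy2 -> i2 (mulh.MUL) RAW r0
  cy3 -> i3/i4 (sub.ALU;xor.ALU) 2-wide
  cy4 -> i5/i6 (mulh.MUL;ld.MEM) 2-wide
  cy5 -> i7 (sub.ALU) tail

ISSUED = 5,6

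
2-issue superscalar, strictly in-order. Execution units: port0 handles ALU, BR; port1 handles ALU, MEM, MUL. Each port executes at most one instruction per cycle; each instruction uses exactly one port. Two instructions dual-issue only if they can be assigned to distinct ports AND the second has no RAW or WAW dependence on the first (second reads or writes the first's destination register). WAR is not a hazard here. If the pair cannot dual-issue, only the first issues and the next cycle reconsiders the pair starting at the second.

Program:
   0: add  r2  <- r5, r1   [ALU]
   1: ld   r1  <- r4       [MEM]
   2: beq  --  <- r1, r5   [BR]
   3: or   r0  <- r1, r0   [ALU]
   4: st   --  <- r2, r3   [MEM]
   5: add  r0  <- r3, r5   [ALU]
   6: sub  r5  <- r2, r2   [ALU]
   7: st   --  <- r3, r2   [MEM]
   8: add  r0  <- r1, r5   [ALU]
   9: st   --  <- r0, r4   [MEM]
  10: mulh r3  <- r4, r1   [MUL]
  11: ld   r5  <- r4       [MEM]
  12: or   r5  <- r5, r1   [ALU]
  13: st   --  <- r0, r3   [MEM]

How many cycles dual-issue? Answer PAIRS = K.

PAIRS = 5

c0: i0&i1 add;ld  dual
c1: i2&i3 beq;or  dual
c2: i4&i5 st;add  dual
c3: i6&i7 sub;st  dual
c4: i8 add  RAW r0
c5: i9 st  no-port MEM/MUL
c6: i10 mulh  no-port MUL/MEM
c7: i11 ld  RAW+WAW r5
c8: i12&i13 or;st  dual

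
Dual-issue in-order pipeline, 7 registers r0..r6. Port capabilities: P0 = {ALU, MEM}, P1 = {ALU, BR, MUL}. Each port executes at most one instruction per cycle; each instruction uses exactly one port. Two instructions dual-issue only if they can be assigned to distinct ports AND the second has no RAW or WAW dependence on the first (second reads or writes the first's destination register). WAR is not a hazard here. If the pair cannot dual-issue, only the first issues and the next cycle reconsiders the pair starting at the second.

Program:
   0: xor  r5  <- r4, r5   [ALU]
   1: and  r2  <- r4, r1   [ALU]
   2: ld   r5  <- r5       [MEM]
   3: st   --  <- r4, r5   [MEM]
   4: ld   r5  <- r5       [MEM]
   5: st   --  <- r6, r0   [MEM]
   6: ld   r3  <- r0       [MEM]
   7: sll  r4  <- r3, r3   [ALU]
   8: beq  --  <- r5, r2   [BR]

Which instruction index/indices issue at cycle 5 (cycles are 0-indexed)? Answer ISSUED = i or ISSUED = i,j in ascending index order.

t=0 i0+i1:xor.ALU/and.ALU ; pair
t=1 i2:ld.MEM ; no-port MEM/MEM
t=2 i3:st.MEM ; no-port MEM/MEM
t=3 i4:ld.MEM ; no-port MEM/MEM
t=4 i5:st.MEM ; no-port MEM/MEM
t=5 i6:ld.MEM ; RAW r3
t=6 i7+i8:sll.ALU/beq.BR ; pair

ISSUED = 6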